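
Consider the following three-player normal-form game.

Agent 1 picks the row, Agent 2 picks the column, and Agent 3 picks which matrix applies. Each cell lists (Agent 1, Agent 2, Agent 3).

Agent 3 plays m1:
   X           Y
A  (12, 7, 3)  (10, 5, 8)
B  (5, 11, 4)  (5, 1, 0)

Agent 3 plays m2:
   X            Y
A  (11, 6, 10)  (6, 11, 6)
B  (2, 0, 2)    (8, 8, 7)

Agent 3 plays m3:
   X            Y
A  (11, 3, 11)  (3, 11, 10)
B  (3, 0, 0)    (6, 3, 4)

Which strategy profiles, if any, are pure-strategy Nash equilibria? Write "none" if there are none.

Agent 1 against (X, m1): payoffs 12, 5 → best response A.
Agent 1 against (X, m2): payoffs 11, 2 → best response A.
Agent 1 against (X, m3): payoffs 11, 3 → best response A.
Agent 1 against (Y, m1): payoffs 10, 5 → best response A.
Agent 1 against (Y, m2): payoffs 6, 8 → best response B.
Agent 1 against (Y, m3): payoffs 3, 6 → best response B.
Agent 2 against (A, m1): payoffs 7, 5 → best response X.
Agent 2 against (A, m2): payoffs 6, 11 → best response Y.
Agent 2 against (A, m3): payoffs 3, 11 → best response Y.
Agent 2 against (B, m1): payoffs 11, 1 → best response X.
Agent 2 against (B, m2): payoffs 0, 8 → best response Y.
Agent 2 against (B, m3): payoffs 0, 3 → best response Y.
Agent 3 against (A, X): payoffs 3, 10, 11 → best response m3.
Agent 3 against (A, Y): payoffs 8, 6, 10 → best response m3.
Agent 3 against (B, X): payoffs 4, 2, 0 → best response m1.
Agent 3 against (B, Y): payoffs 0, 7, 4 → best response m2.
Mutual best responses: (B, Y, m2).

The unique pure-strategy Nash equilibrium is (B, Y, m2).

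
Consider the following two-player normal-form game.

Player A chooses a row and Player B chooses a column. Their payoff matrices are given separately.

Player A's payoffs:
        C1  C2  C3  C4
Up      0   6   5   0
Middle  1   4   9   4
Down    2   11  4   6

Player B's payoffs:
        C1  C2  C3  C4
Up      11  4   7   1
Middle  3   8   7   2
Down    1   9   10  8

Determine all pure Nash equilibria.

There is no pure-strategy Nash equilibrium.

Player A against C1: payoffs 0, 1, 2 → best response Down.
Player A against C2: payoffs 6, 4, 11 → best response Down.
Player A against C3: payoffs 5, 9, 4 → best response Middle.
Player A against C4: payoffs 0, 4, 6 → best response Down.
Player B against Up: payoffs 11, 4, 7, 1 → best response C1.
Player B against Middle: payoffs 3, 8, 7, 2 → best response C2.
Player B against Down: payoffs 1, 9, 10, 8 → best response C3.
No profile is a mutual best response for all players.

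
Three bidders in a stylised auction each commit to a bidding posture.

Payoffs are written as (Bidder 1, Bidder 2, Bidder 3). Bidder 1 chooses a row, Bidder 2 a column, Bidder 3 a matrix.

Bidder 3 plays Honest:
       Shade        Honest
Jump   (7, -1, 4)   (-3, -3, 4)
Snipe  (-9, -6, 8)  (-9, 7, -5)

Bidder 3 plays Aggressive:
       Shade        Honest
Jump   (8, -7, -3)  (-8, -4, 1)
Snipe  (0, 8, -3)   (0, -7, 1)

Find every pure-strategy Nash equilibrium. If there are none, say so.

(Jump, Shade, Honest)

Bidder 1 against (Shade, Honest): payoffs 7, -9 → best response Jump.
Bidder 1 against (Shade, Aggressive): payoffs 8, 0 → best response Jump.
Bidder 1 against (Honest, Honest): payoffs -3, -9 → best response Jump.
Bidder 1 against (Honest, Aggressive): payoffs -8, 0 → best response Snipe.
Bidder 2 against (Jump, Honest): payoffs -1, -3 → best response Shade.
Bidder 2 against (Jump, Aggressive): payoffs -7, -4 → best response Honest.
Bidder 2 against (Snipe, Honest): payoffs -6, 7 → best response Honest.
Bidder 2 against (Snipe, Aggressive): payoffs 8, -7 → best response Shade.
Bidder 3 against (Jump, Shade): payoffs 4, -3 → best response Honest.
Bidder 3 against (Jump, Honest): payoffs 4, 1 → best response Honest.
Bidder 3 against (Snipe, Shade): payoffs 8, -3 → best response Honest.
Bidder 3 against (Snipe, Honest): payoffs -5, 1 → best response Aggressive.
Mutual best responses: (Jump, Shade, Honest).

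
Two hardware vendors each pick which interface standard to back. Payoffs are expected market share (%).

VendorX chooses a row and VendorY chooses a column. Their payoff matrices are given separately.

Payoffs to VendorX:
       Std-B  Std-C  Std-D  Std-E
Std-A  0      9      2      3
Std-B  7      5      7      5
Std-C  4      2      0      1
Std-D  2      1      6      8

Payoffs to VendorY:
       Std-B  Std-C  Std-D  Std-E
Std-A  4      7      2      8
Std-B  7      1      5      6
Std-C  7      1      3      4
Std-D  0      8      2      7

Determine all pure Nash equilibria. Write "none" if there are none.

Pure NE: (Std-B, Std-B)

VendorX against Std-B: payoffs 0, 7, 4, 2 → best response Std-B.
VendorX against Std-C: payoffs 9, 5, 2, 1 → best response Std-A.
VendorX against Std-D: payoffs 2, 7, 0, 6 → best response Std-B.
VendorX against Std-E: payoffs 3, 5, 1, 8 → best response Std-D.
VendorY against Std-A: payoffs 4, 7, 2, 8 → best response Std-E.
VendorY against Std-B: payoffs 7, 1, 5, 6 → best response Std-B.
VendorY against Std-C: payoffs 7, 1, 3, 4 → best response Std-B.
VendorY against Std-D: payoffs 0, 8, 2, 7 → best response Std-C.
Mutual best responses: (Std-B, Std-B).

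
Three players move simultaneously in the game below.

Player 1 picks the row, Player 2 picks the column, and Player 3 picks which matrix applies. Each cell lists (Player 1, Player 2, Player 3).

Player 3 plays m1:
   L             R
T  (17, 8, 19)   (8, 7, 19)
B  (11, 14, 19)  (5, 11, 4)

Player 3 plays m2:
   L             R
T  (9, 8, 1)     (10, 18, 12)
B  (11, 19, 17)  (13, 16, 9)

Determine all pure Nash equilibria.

Pure NE: (T, L, m1)

(T, L, m1): Player 1 gets 17, best alternative 11; Player 2 gets 8, best alternative 7; Player 3 gets 19, best alternative 1. No profitable deviation — NE.
(T, L, m2): Player 1 can switch to B (9 → 11). Not NE.
(T, R, m1): Player 2 can switch to L (7 → 8). Not NE.
(T, R, m2): Player 1 can switch to B (10 → 13). Not NE.
(B, L, m1): Player 1 can switch to T (11 → 17). Not NE.
(B, L, m2): Player 3 can switch to m1 (17 → 19). Not NE.
(B, R, m1): Player 1 can switch to T (5 → 8). Not NE.
(B, R, m2): Player 2 can switch to L (16 → 19). Not NE.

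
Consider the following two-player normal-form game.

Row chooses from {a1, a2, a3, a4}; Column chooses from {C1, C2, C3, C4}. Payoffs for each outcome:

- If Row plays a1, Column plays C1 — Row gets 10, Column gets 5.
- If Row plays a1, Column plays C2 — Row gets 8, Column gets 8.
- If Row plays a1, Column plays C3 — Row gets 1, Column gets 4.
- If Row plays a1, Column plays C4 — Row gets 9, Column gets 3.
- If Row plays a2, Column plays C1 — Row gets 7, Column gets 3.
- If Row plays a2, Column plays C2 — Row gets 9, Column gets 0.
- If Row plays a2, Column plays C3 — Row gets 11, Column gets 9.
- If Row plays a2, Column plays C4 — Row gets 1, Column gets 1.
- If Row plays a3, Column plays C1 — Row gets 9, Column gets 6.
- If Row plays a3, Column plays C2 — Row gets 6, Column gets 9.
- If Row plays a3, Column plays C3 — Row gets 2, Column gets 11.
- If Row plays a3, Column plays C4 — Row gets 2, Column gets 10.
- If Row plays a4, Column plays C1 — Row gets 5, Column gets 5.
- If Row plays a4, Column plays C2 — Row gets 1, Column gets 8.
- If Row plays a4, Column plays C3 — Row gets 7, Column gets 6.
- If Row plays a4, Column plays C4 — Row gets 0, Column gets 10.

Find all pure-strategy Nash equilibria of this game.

Pure NE: (a2, C3)

Row against C1: payoffs 10, 7, 9, 5 → best response a1.
Row against C2: payoffs 8, 9, 6, 1 → best response a2.
Row against C3: payoffs 1, 11, 2, 7 → best response a2.
Row against C4: payoffs 9, 1, 2, 0 → best response a1.
Column against a1: payoffs 5, 8, 4, 3 → best response C2.
Column against a2: payoffs 3, 0, 9, 1 → best response C3.
Column against a3: payoffs 6, 9, 11, 10 → best response C3.
Column against a4: payoffs 5, 8, 6, 10 → best response C4.
Mutual best responses: (a2, C3).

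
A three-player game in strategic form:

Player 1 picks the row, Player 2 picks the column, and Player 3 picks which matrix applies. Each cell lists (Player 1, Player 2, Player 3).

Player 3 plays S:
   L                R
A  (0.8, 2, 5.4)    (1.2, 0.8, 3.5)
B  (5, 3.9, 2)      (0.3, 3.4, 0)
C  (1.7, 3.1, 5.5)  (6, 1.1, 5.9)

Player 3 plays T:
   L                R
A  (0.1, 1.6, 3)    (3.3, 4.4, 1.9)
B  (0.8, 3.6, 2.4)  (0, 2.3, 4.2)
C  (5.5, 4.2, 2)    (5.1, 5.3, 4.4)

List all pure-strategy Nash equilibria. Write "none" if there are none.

This game has no pure Nash equilibrium.

For each player, find the best response to each opponent profile; mutual best responses are the pure NE.
Player 1 against (L, S): payoffs 0.8, 5, 1.7 → best response B.
Player 1 against (L, T): payoffs 0.1, 0.8, 5.5 → best response C.
Player 1 against (R, S): payoffs 1.2, 0.3, 6 → best response C.
Player 1 against (R, T): payoffs 3.3, 0, 5.1 → best response C.
Player 2 against (A, S): payoffs 2, 0.8 → best response L.
Player 2 against (A, T): payoffs 1.6, 4.4 → best response R.
Player 2 against (B, S): payoffs 3.9, 3.4 → best response L.
Player 2 against (B, T): payoffs 3.6, 2.3 → best response L.
Player 2 against (C, S): payoffs 3.1, 1.1 → best response L.
Player 2 against (C, T): payoffs 4.2, 5.3 → best response R.
Player 3 against (A, L): payoffs 5.4, 3 → best response S.
Player 3 against (A, R): payoffs 3.5, 1.9 → best response S.
Player 3 against (B, L): payoffs 2, 2.4 → best response T.
Player 3 against (B, R): payoffs 0, 4.2 → best response T.
Player 3 against (C, L): payoffs 5.5, 2 → best response S.
Player 3 against (C, R): payoffs 5.9, 4.4 → best response S.
No profile is a mutual best response for all players.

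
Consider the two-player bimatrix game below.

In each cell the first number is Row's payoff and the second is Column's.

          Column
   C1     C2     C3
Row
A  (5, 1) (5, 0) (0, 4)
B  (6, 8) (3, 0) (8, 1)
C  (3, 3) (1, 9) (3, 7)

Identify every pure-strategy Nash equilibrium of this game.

Pure NE: (B, C1)

Row against C1: payoffs 5, 6, 3 → best response B.
Row against C2: payoffs 5, 3, 1 → best response A.
Row against C3: payoffs 0, 8, 3 → best response B.
Column against A: payoffs 1, 0, 4 → best response C3.
Column against B: payoffs 8, 0, 1 → best response C1.
Column against C: payoffs 3, 9, 7 → best response C2.
Mutual best responses: (B, C1).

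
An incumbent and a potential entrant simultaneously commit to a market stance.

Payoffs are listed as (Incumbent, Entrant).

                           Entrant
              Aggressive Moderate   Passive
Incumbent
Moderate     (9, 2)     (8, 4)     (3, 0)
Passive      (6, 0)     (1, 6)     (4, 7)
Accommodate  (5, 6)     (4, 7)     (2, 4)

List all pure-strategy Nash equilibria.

(Moderate, Aggressive): Entrant can switch to Moderate (2 → 4). Not NE.
(Moderate, Moderate): Incumbent gets 8, best alternative 4; Entrant gets 4, best alternative 2. No profitable deviation — NE.
(Moderate, Passive): Incumbent can switch to Passive (3 → 4). Not NE.
(Passive, Aggressive): Incumbent can switch to Moderate (6 → 9). Not NE.
(Passive, Moderate): Incumbent can switch to Moderate (1 → 8). Not NE.
(Passive, Passive): Incumbent gets 4, best alternative 3; Entrant gets 7, best alternative 6. No profitable deviation — NE.
(Accommodate, Aggressive): Incumbent can switch to Moderate (5 → 9). Not NE.
(Accommodate, Moderate): Incumbent can switch to Moderate (4 → 8). Not NE.
(The remaining 1 profile has a profitable deviation by the same check.)

(Moderate, Moderate), (Passive, Passive)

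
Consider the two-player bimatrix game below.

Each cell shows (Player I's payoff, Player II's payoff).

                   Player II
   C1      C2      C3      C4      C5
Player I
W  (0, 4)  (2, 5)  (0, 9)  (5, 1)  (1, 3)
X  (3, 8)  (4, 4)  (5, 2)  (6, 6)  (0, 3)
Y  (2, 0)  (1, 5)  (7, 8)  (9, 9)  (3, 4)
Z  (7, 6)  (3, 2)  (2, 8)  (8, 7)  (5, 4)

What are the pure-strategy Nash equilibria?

For each strategy profile, look for a profitable unilateral deviation.
(W, C1): Player I can switch to X (0 → 3). Not NE.
(W, C2): Player I can switch to X (2 → 4). Not NE.
(W, C3): Player I can switch to X (0 → 5). Not NE.
(W, C4): Player I can switch to X (5 → 6). Not NE.
(W, C5): Player I can switch to Y (1 → 3). Not NE.
(X, C1): Player I can switch to Z (3 → 7). Not NE.
(X, C2): Player II can switch to C1 (4 → 8). Not NE.
(X, C3): Player I can switch to Y (5 → 7). Not NE.
(X, C4): Player I can switch to Y (6 → 9). Not NE.
(X, C5): Player I can switch to W (0 → 1). Not NE.
(Y, C4): Player I gets 9, best alternative 8; Player II gets 9, best alternative 8. No profitable deviation — NE.
(The remaining 9 profiles each have a profitable deviation by the same check.)

The unique pure-strategy Nash equilibrium is (Y, C4).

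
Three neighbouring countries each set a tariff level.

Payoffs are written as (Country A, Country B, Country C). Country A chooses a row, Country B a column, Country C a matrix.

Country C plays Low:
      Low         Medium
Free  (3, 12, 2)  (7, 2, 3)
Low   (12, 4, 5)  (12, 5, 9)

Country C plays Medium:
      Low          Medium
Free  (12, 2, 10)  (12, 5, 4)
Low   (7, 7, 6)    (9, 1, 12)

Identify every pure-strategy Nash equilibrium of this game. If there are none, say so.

The unique pure-strategy Nash equilibrium is (Free, Medium, Medium).

Check each profile: it is a Nash equilibrium iff no player can strictly gain by switching unilaterally.
(Free, Low, Low): Country A can switch to Low (3 → 12). Not NE.
(Free, Low, Medium): Country B can switch to Medium (2 → 5). Not NE.
(Free, Medium, Low): Country A can switch to Low (7 → 12). Not NE.
(Free, Medium, Medium): Country A gets 12, best alternative 9; Country B gets 5, best alternative 2; Country C gets 4, best alternative 3. No profitable deviation — NE.
(Low, Low, Low): Country B can switch to Medium (4 → 5). Not NE.
(Low, Low, Medium): Country A can switch to Free (7 → 12). Not NE.
(Low, Medium, Low): Country C can switch to Medium (9 → 12). Not NE.
(Low, Medium, Medium): Country A can switch to Free (9 → 12). Not NE.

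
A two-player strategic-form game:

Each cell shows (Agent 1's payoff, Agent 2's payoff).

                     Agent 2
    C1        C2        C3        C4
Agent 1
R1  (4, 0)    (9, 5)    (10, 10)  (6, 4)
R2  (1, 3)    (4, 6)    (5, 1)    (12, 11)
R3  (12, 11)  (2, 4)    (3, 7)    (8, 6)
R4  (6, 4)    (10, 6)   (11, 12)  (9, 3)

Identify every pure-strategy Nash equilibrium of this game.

Agent 1 against C1: payoffs 4, 1, 12, 6 → best response R3.
Agent 1 against C2: payoffs 9, 4, 2, 10 → best response R4.
Agent 1 against C3: payoffs 10, 5, 3, 11 → best response R4.
Agent 1 against C4: payoffs 6, 12, 8, 9 → best response R2.
Agent 2 against R1: payoffs 0, 5, 10, 4 → best response C3.
Agent 2 against R2: payoffs 3, 6, 1, 11 → best response C4.
Agent 2 against R3: payoffs 11, 4, 7, 6 → best response C1.
Agent 2 against R4: payoffs 4, 6, 12, 3 → best response C3.
Mutual best responses: (R2, C4); (R3, C1); (R4, C3).

(R2, C4); (R3, C1); (R4, C3)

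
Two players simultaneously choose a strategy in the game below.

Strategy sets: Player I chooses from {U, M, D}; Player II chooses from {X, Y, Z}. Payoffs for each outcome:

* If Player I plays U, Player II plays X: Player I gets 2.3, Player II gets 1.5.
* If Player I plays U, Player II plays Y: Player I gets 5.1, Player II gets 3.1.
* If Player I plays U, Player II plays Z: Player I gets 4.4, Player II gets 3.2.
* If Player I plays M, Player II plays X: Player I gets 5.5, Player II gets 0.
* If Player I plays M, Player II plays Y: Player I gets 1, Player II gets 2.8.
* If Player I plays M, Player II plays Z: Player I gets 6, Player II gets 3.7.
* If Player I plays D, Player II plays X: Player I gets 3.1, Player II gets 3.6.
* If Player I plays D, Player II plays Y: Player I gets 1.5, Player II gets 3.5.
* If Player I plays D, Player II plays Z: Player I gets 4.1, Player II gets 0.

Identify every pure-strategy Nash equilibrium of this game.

Player I against X: payoffs 2.3, 5.5, 3.1 → best response M.
Player I against Y: payoffs 5.1, 1, 1.5 → best response U.
Player I against Z: payoffs 4.4, 6, 4.1 → best response M.
Player II against U: payoffs 1.5, 3.1, 3.2 → best response Z.
Player II against M: payoffs 0, 2.8, 3.7 → best response Z.
Player II against D: payoffs 3.6, 3.5, 0 → best response X.
Mutual best responses: (M, Z).

Pure NE: (M, Z)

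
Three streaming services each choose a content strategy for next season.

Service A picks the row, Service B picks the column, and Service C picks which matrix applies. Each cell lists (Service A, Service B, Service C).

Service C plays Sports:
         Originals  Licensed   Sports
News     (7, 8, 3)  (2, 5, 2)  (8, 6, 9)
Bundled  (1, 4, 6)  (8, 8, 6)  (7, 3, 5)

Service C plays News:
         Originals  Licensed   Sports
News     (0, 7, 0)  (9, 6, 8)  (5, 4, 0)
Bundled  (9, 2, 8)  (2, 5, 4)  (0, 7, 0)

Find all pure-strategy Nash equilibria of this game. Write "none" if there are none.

The pure Nash equilibria are (News, Originals, Sports); (Bundled, Licensed, Sports).

(News, Originals, Sports): Service A gets 7, best alternative 1; Service B gets 8, best alternative 6; Service C gets 3, best alternative 0. No profitable deviation — NE.
(News, Originals, News): Service A can switch to Bundled (0 → 9). Not NE.
(News, Licensed, Sports): Service A can switch to Bundled (2 → 8). Not NE.
(News, Licensed, News): Service B can switch to Originals (6 → 7). Not NE.
(News, Sports, Sports): Service B can switch to Originals (6 → 8). Not NE.
(News, Sports, News): Service B can switch to Originals (4 → 7). Not NE.
(Bundled, Originals, Sports): Service A can switch to News (1 → 7). Not NE.
(Bundled, Originals, News): Service B can switch to Licensed (2 → 5). Not NE.
(Bundled, Licensed, Sports): Service A gets 8, best alternative 2; Service B gets 8, best alternative 4; Service C gets 6, best alternative 4. No profitable deviation — NE.
(Bundled, Licensed, News): Service A can switch to News (2 → 9). Not NE.
(The remaining 2 profiles each have a profitable deviation by the same check.)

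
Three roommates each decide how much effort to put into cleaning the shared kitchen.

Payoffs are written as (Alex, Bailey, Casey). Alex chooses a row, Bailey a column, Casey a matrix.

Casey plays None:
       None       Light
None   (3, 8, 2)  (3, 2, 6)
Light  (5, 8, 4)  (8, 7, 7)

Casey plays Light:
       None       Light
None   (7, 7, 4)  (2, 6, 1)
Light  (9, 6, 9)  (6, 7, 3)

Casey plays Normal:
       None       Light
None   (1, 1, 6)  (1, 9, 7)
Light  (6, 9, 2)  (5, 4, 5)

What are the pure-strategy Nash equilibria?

There is no pure-strategy Nash equilibrium.

Alex against (None, None): payoffs 3, 5 → best response Light.
Alex against (None, Light): payoffs 7, 9 → best response Light.
Alex against (None, Normal): payoffs 1, 6 → best response Light.
Alex against (Light, None): payoffs 3, 8 → best response Light.
Alex against (Light, Light): payoffs 2, 6 → best response Light.
Alex against (Light, Normal): payoffs 1, 5 → best response Light.
Bailey against (None, None): payoffs 8, 2 → best response None.
Bailey against (None, Light): payoffs 7, 6 → best response None.
Bailey against (None, Normal): payoffs 1, 9 → best response Light.
Bailey against (Light, None): payoffs 8, 7 → best response None.
Bailey against (Light, Light): payoffs 6, 7 → best response Light.
Bailey against (Light, Normal): payoffs 9, 4 → best response None.
Casey against (None, None): payoffs 2, 4, 6 → best response Normal.
Casey against (None, Light): payoffs 6, 1, 7 → best response Normal.
Casey against (Light, None): payoffs 4, 9, 2 → best response Light.
Casey against (Light, Light): payoffs 7, 3, 5 → best response None.
No profile is a mutual best response for all players.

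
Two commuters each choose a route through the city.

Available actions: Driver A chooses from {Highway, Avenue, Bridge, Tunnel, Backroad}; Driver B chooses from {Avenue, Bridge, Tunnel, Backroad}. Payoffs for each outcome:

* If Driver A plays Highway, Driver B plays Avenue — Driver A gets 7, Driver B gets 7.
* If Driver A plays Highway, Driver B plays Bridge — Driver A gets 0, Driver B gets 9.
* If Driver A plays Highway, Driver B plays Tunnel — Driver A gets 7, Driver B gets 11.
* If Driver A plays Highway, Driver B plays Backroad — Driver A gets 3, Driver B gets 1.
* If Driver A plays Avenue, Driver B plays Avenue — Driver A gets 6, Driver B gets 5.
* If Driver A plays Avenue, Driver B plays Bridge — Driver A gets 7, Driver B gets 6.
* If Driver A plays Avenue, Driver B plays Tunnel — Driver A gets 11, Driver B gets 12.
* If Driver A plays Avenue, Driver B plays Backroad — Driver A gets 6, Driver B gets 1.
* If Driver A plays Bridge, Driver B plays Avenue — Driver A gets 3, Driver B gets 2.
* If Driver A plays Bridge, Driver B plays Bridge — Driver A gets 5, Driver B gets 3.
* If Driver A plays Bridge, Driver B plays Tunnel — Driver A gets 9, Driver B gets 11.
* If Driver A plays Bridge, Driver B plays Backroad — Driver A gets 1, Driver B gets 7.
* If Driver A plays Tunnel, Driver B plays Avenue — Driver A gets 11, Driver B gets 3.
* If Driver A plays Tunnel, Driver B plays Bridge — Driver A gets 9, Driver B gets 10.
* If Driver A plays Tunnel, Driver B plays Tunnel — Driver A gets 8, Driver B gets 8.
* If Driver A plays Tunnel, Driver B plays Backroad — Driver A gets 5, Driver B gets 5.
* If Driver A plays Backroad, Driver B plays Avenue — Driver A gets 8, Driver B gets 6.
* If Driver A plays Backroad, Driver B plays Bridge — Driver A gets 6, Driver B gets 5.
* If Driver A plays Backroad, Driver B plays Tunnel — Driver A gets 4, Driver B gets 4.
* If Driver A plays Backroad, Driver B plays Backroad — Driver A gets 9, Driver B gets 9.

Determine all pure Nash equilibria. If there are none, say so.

(Highway, Avenue): Driver A can switch to Tunnel (7 → 11). Not NE.
(Highway, Bridge): Driver A can switch to Avenue (0 → 7). Not NE.
(Highway, Tunnel): Driver A can switch to Avenue (7 → 11). Not NE.
(Highway, Backroad): Driver A can switch to Avenue (3 → 6). Not NE.
(Avenue, Avenue): Driver A can switch to Highway (6 → 7). Not NE.
(Avenue, Bridge): Driver A can switch to Tunnel (7 → 9). Not NE.
(Avenue, Tunnel): Driver A gets 11, best alternative 9; Driver B gets 12, best alternative 6. No profitable deviation — NE.
(Avenue, Backroad): Driver A can switch to Backroad (6 → 9). Not NE.
(Bridge, Avenue): Driver A can switch to Highway (3 → 7). Not NE.
(Bridge, Bridge): Driver A can switch to Avenue (5 → 7). Not NE.
(Bridge, Tunnel): Driver A can switch to Avenue (9 → 11). Not NE.
(Tunnel, Bridge): Driver A gets 9, best alternative 7; Driver B gets 10, best alternative 8. No profitable deviation — NE.
(Backroad, Backroad): Driver A gets 9, best alternative 6; Driver B gets 9, best alternative 6. No profitable deviation — NE.
(The remaining 7 profiles each have a profitable deviation by the same check.)

(Avenue, Tunnel), (Tunnel, Bridge), (Backroad, Backroad)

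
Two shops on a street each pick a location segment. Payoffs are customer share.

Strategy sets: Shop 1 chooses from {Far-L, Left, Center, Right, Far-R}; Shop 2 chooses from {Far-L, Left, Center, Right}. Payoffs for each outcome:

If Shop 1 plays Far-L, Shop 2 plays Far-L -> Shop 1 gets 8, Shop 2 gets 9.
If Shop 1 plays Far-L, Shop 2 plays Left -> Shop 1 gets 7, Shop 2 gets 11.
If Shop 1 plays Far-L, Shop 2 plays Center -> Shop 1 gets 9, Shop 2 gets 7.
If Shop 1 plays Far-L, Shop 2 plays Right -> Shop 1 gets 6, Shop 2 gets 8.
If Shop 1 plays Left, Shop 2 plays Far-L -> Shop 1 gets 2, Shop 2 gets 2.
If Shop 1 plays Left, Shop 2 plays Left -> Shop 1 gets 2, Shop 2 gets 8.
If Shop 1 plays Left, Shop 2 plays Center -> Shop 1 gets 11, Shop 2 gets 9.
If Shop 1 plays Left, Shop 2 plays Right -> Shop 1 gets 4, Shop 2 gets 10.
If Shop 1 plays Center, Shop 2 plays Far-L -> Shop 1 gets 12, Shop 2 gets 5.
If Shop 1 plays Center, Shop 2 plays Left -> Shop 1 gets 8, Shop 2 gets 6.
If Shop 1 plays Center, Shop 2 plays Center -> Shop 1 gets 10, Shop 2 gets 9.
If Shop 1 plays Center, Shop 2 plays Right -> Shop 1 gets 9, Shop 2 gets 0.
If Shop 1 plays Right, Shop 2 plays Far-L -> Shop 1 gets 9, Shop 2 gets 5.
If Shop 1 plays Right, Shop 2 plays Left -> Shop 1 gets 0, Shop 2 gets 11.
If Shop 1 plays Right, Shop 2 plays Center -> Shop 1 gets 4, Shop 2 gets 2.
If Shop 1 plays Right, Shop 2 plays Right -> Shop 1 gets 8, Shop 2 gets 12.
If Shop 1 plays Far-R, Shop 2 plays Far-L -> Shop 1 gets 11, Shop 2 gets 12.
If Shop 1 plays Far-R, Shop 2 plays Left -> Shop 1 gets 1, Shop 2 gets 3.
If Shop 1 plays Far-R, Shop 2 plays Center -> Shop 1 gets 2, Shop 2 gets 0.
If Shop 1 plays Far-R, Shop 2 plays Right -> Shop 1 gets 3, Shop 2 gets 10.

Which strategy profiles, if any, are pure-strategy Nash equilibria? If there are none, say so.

No pure-strategy Nash equilibrium.

For each player, find the best response to each opponent profile; mutual best responses are the pure NE.
Shop 1 against Far-L: payoffs 8, 2, 12, 9, 11 → best response Center.
Shop 1 against Left: payoffs 7, 2, 8, 0, 1 → best response Center.
Shop 1 against Center: payoffs 9, 11, 10, 4, 2 → best response Left.
Shop 1 against Right: payoffs 6, 4, 9, 8, 3 → best response Center.
Shop 2 against Far-L: payoffs 9, 11, 7, 8 → best response Left.
Shop 2 against Left: payoffs 2, 8, 9, 10 → best response Right.
Shop 2 against Center: payoffs 5, 6, 9, 0 → best response Center.
Shop 2 against Right: payoffs 5, 11, 2, 12 → best response Right.
Shop 2 against Far-R: payoffs 12, 3, 0, 10 → best response Far-L.
No profile is a mutual best response for all players.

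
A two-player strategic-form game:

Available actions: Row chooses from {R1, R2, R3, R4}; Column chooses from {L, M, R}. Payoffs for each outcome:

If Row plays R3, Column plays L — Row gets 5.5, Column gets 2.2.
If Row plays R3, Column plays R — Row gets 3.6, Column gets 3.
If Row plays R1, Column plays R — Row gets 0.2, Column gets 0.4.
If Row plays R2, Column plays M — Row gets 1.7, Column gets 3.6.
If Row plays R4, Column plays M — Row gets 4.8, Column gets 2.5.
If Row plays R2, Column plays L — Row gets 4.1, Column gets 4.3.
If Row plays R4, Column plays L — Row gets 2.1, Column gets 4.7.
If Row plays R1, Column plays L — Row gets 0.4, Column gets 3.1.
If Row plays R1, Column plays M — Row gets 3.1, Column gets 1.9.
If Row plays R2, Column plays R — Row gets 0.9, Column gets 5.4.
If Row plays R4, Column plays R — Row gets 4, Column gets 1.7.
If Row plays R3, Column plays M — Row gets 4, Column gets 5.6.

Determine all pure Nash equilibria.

(R1, L): Row can switch to R2 (0.4 → 4.1). Not NE.
(R1, M): Row can switch to R3 (3.1 → 4). Not NE.
(R1, R): Row can switch to R2 (0.2 → 0.9). Not NE.
(R2, L): Row can switch to R3 (4.1 → 5.5). Not NE.
(R2, M): Row can switch to R1 (1.7 → 3.1). Not NE.
(R2, R): Row can switch to R3 (0.9 → 3.6). Not NE.
(R3, L): Column can switch to M (2.2 → 5.6). Not NE.
(R3, M): Row can switch to R4 (4 → 4.8). Not NE.
(The remaining 4 profiles each have a profitable deviation by the same check.)

none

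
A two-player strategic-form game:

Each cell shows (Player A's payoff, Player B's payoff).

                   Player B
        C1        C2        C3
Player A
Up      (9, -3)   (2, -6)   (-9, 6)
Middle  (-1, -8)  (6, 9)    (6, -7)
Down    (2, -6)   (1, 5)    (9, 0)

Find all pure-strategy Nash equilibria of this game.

The unique pure-strategy Nash equilibrium is (Middle, C2).

Player A against C1: payoffs 9, -1, 2 → best response Up.
Player A against C2: payoffs 2, 6, 1 → best response Middle.
Player A against C3: payoffs -9, 6, 9 → best response Down.
Player B against Up: payoffs -3, -6, 6 → best response C3.
Player B against Middle: payoffs -8, 9, -7 → best response C2.
Player B against Down: payoffs -6, 5, 0 → best response C2.
Mutual best responses: (Middle, C2).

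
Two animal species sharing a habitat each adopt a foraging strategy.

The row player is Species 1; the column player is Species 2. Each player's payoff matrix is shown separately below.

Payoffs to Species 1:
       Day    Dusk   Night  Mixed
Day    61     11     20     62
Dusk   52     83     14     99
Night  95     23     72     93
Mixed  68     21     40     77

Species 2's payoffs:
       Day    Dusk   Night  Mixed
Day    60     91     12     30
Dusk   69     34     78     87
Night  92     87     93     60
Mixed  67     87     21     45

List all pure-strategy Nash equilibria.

(Day, Day): Species 1 can switch to Night (61 → 95). Not NE.
(Day, Dusk): Species 1 can switch to Dusk (11 → 83). Not NE.
(Day, Night): Species 1 can switch to Night (20 → 72). Not NE.
(Day, Mixed): Species 1 can switch to Dusk (62 → 99). Not NE.
(Dusk, Day): Species 1 can switch to Day (52 → 61). Not NE.
(Dusk, Dusk): Species 2 can switch to Day (34 → 69). Not NE.
(Dusk, Night): Species 1 can switch to Day (14 → 20). Not NE.
(Dusk, Mixed): Species 1 gets 99, best alternative 93; Species 2 gets 87, best alternative 78. No profitable deviation — NE.
(Night, Day): Species 2 can switch to Night (92 → 93). Not NE.
(Night, Dusk): Species 1 can switch to Dusk (23 → 83). Not NE.
(Night, Night): Species 1 gets 72, best alternative 40; Species 2 gets 93, best alternative 92. No profitable deviation — NE.
(Night, Mixed): Species 1 can switch to Dusk (93 → 99). Not NE.
(The remaining 4 profiles each have a profitable deviation by the same check.)

(Dusk, Mixed) and (Night, Night)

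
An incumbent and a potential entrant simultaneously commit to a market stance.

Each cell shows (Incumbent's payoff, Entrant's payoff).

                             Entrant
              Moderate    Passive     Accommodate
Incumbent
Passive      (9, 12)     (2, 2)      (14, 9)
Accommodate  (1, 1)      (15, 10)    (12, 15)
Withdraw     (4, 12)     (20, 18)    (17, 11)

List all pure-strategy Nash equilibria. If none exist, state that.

(Passive, Moderate); (Withdraw, Passive)

(Passive, Moderate): Incumbent gets 9, best alternative 4; Entrant gets 12, best alternative 9. No profitable deviation — NE.
(Passive, Passive): Incumbent can switch to Accommodate (2 → 15). Not NE.
(Passive, Accommodate): Incumbent can switch to Withdraw (14 → 17). Not NE.
(Accommodate, Moderate): Incumbent can switch to Passive (1 → 9). Not NE.
(Accommodate, Passive): Incumbent can switch to Withdraw (15 → 20). Not NE.
(Accommodate, Accommodate): Incumbent can switch to Passive (12 → 14). Not NE.
(Withdraw, Moderate): Incumbent can switch to Passive (4 → 9). Not NE.
(Withdraw, Passive): Incumbent gets 20, best alternative 15; Entrant gets 18, best alternative 12. No profitable deviation — NE.
(Withdraw, Accommodate): Entrant can switch to Moderate (11 → 12). Not NE.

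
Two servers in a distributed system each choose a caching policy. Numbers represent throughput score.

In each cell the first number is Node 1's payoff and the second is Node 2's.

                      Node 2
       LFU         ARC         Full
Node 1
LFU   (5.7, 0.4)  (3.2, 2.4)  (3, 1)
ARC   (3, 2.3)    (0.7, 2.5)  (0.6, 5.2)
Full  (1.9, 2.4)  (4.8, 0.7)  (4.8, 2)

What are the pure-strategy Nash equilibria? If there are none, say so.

Node 1 against LFU: payoffs 5.7, 3, 1.9 → best response LFU.
Node 1 against ARC: payoffs 3.2, 0.7, 4.8 → best response Full.
Node 1 against Full: payoffs 3, 0.6, 4.8 → best response Full.
Node 2 against LFU: payoffs 0.4, 2.4, 1 → best response ARC.
Node 2 against ARC: payoffs 2.3, 2.5, 5.2 → best response Full.
Node 2 against Full: payoffs 2.4, 0.7, 2 → best response LFU.
No profile is a mutual best response for all players.

There is no pure-strategy Nash equilibrium.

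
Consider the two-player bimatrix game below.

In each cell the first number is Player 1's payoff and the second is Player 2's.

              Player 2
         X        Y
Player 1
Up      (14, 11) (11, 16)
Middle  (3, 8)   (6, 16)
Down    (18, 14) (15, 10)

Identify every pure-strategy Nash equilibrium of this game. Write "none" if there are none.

Pure NE: (Down, X)

Player 1 against X: payoffs 14, 3, 18 → best response Down.
Player 1 against Y: payoffs 11, 6, 15 → best response Down.
Player 2 against Up: payoffs 11, 16 → best response Y.
Player 2 against Middle: payoffs 8, 16 → best response Y.
Player 2 against Down: payoffs 14, 10 → best response X.
Mutual best responses: (Down, X).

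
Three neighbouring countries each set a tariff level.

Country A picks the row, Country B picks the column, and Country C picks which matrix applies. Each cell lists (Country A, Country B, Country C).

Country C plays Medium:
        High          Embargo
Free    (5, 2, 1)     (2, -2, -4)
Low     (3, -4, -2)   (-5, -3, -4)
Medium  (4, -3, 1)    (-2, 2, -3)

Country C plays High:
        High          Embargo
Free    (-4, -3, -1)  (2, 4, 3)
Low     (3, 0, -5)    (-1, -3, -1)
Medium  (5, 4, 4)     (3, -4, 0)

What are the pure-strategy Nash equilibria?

The pure Nash equilibria are (Free, High, Medium), (Medium, High, High).

For each player, find the best response to each opponent profile; mutual best responses are the pure NE.
Country A against (High, Medium): payoffs 5, 3, 4 → best response Free.
Country A against (High, High): payoffs -4, 3, 5 → best response Medium.
Country A against (Embargo, Medium): payoffs 2, -5, -2 → best response Free.
Country A against (Embargo, High): payoffs 2, -1, 3 → best response Medium.
Country B against (Free, Medium): payoffs 2, -2 → best response High.
Country B against (Free, High): payoffs -3, 4 → best response Embargo.
Country B against (Low, Medium): payoffs -4, -3 → best response Embargo.
Country B against (Low, High): payoffs 0, -3 → best response High.
Country B against (Medium, Medium): payoffs -3, 2 → best response Embargo.
Country B against (Medium, High): payoffs 4, -4 → best response High.
Country C against (Free, High): payoffs 1, -1 → best response Medium.
Country C against (Free, Embargo): payoffs -4, 3 → best response High.
Country C against (Low, High): payoffs -2, -5 → best response Medium.
Country C against (Low, Embargo): payoffs -4, -1 → best response High.
Country C against (Medium, High): payoffs 1, 4 → best response High.
Country C against (Medium, Embargo): payoffs -3, 0 → best response High.
Mutual best responses: (Free, High, Medium); (Medium, High, High).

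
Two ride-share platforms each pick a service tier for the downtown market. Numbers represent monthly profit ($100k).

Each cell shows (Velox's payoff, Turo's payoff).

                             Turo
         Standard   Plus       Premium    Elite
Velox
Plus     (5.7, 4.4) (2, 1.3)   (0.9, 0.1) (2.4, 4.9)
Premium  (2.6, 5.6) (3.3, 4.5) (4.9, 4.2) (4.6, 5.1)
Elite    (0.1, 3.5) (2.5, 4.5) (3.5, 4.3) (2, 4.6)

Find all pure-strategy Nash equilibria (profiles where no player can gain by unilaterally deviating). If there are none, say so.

none

(Plus, Standard): Turo can switch to Elite (4.4 → 4.9). Not NE.
(Plus, Plus): Velox can switch to Premium (2 → 3.3). Not NE.
(Plus, Premium): Velox can switch to Premium (0.9 → 4.9). Not NE.
(Plus, Elite): Velox can switch to Premium (2.4 → 4.6). Not NE.
(Premium, Standard): Velox can switch to Plus (2.6 → 5.7). Not NE.
(Premium, Plus): Turo can switch to Standard (4.5 → 5.6). Not NE.
(The remaining 6 profiles each have a profitable deviation by the same check.)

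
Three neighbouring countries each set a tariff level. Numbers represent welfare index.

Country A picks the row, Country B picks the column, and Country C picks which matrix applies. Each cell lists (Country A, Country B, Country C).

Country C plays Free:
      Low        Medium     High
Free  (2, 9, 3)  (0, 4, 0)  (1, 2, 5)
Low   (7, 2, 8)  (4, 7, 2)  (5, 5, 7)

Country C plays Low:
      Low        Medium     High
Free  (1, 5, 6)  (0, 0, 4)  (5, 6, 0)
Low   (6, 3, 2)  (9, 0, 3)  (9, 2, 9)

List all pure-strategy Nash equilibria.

There is no pure-strategy Nash equilibrium.

Mark each player's best response to every combination of opponents' strategies; a profile where every player is best-responding is a pure Nash equilibrium.
Country A against (Low, Free): payoffs 2, 7 → best response Low.
Country A against (Low, Low): payoffs 1, 6 → best response Low.
Country A against (Medium, Free): payoffs 0, 4 → best response Low.
Country A against (Medium, Low): payoffs 0, 9 → best response Low.
Country A against (High, Free): payoffs 1, 5 → best response Low.
Country A against (High, Low): payoffs 5, 9 → best response Low.
Country B against (Free, Free): payoffs 9, 4, 2 → best response Low.
Country B against (Free, Low): payoffs 5, 0, 6 → best response High.
Country B against (Low, Free): payoffs 2, 7, 5 → best response Medium.
Country B against (Low, Low): payoffs 3, 0, 2 → best response Low.
Country C against (Free, Low): payoffs 3, 6 → best response Low.
Country C against (Free, Medium): payoffs 0, 4 → best response Low.
Country C against (Free, High): payoffs 5, 0 → best response Free.
Country C against (Low, Low): payoffs 8, 2 → best response Free.
Country C against (Low, Medium): payoffs 2, 3 → best response Low.
Country C against (Low, High): payoffs 7, 9 → best response Low.
No profile is a mutual best response for all players.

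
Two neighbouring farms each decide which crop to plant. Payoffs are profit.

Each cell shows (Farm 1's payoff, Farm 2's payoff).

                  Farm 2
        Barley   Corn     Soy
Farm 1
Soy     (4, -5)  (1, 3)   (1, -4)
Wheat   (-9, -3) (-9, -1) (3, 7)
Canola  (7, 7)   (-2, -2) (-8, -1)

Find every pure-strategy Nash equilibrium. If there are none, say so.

Mark each player's best response to every combination of opponents' strategies; a profile where every player is best-responding is a pure Nash equilibrium.
Farm 1 against Barley: payoffs 4, -9, 7 → best response Canola.
Farm 1 against Corn: payoffs 1, -9, -2 → best response Soy.
Farm 1 against Soy: payoffs 1, 3, -8 → best response Wheat.
Farm 2 against Soy: payoffs -5, 3, -4 → best response Corn.
Farm 2 against Wheat: payoffs -3, -1, 7 → best response Soy.
Farm 2 against Canola: payoffs 7, -2, -1 → best response Barley.
Mutual best responses: (Soy, Corn); (Wheat, Soy); (Canola, Barley).

The pure Nash equilibria are (Soy, Corn) and (Wheat, Soy) and (Canola, Barley).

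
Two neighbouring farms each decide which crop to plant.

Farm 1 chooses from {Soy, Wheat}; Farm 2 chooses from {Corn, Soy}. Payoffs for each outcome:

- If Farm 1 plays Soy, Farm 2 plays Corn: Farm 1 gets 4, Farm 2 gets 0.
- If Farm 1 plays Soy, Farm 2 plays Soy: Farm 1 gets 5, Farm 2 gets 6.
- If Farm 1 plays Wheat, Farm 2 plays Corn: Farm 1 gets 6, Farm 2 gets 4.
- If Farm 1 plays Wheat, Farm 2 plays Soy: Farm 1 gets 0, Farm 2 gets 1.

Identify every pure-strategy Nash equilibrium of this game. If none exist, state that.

For each player, find the best response to each opponent profile; mutual best responses are the pure NE.
Farm 1 against Corn: payoffs 4, 6 → best response Wheat.
Farm 1 against Soy: payoffs 5, 0 → best response Soy.
Farm 2 against Soy: payoffs 0, 6 → best response Soy.
Farm 2 against Wheat: payoffs 4, 1 → best response Corn.
Mutual best responses: (Soy, Soy); (Wheat, Corn).

Pure-strategy Nash equilibria: (Soy, Soy), (Wheat, Corn)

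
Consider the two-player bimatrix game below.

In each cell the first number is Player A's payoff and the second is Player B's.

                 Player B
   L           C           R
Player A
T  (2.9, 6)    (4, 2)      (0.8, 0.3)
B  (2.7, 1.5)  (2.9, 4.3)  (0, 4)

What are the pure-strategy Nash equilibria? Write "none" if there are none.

For each strategy profile, look for a profitable unilateral deviation.
(T, L): Player A gets 2.9, best alternative 2.7; Player B gets 6, best alternative 2. No profitable deviation — NE.
(T, C): Player B can switch to L (2 → 6). Not NE.
(T, R): Player B can switch to L (0.3 → 6). Not NE.
(B, L): Player A can switch to T (2.7 → 2.9). Not NE.
(B, C): Player A can switch to T (2.9 → 4). Not NE.
(B, R): Player A can switch to T (0 → 0.8). Not NE.

(T, L)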